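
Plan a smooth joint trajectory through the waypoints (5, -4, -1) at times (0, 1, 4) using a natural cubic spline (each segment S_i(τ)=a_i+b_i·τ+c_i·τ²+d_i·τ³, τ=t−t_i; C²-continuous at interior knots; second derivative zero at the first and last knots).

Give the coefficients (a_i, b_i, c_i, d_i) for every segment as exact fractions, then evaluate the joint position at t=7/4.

  seg 0: a=5 b=-41/4 c=0 d=5/4
  seg 1: a=-4 b=-13/2 c=15/4 d=-5/12
S(7/4) = -1777/256

Δ: Δ0=-9, Δ1=1
row 1: diag=8, rhs=60; c'=3/8, d'=15/2
back: M1=15/2
M: M0=0, M1=15/2, M2=0
seg 0: a=5, c=M0/2=0, d=(M1−M0)/(6·1)=5/4, b=Δ0−h0·(2M0+M1)/6=-41/4
seg 1: a=-4, c=M1/2=15/4, d=(M2−M1)/(6·3)=-5/12, b=Δ1−h1·(2M1+M2)/6=-13/2
t_q=7/4 → seg 1, τ=3/4; S=-4+-13/2·τ+15/4·τ²+-5/12·τ³=-1777/256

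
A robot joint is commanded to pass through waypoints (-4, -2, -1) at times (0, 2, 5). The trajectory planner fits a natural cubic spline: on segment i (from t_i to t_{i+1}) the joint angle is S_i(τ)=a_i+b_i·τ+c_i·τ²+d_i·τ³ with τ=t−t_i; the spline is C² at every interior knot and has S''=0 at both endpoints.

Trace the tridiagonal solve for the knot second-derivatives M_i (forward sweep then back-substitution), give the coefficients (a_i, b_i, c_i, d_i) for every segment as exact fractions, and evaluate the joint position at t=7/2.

  seg 0: a=-4 b=17/15 c=0 d=-1/30
  seg 1: a=-2 b=11/15 c=-1/5 d=1/45
S(7/2) = -51/40

Δ: Δ0=1, Δ1=1/3
row 1: diag=10, rhs=-4; c'=3/10, d'=-2/5
back: M1=-2/5
M: M0=0, M1=-2/5, M2=0
seg 0: a=-4, c=M0/2=0, d=(M1−M0)/(6·2)=-1/30, b=Δ0−h0·(2M0+M1)/6=17/15
seg 1: a=-2, c=M1/2=-1/5, d=(M2−M1)/(6·3)=1/45, b=Δ1−h1·(2M1+M2)/6=11/15
t_q=7/2 → seg 1, τ=3/2; S=-2+11/15·τ+-1/5·τ²+1/45·τ³=-51/40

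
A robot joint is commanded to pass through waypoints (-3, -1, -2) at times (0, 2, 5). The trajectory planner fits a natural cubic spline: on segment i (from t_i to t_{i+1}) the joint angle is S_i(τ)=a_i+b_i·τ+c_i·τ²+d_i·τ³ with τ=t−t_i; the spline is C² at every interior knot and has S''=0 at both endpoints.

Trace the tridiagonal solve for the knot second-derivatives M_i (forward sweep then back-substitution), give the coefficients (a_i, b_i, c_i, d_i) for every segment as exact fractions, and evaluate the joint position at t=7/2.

Δ: Δ0=1, Δ1=-1/3
row 1: diag=10, rhs=-8; c'=3/10, d'=-4/5
back: M1=-4/5
M: M0=0, M1=-4/5, M2=0
seg 0: a=-3, c=M0/2=0, d=(M1−M0)/(6·2)=-1/15, b=Δ0−h0·(2M0+M1)/6=19/15
seg 1: a=-1, c=M1/2=-2/5, d=(M2−M1)/(6·3)=2/45, b=Δ1−h1·(2M1+M2)/6=7/15
t_q=7/2 → seg 1, τ=3/2; S=-1+7/15·τ+-2/5·τ²+2/45·τ³=-21/20

  seg 0: a=-3 b=19/15 c=0 d=-1/15
  seg 1: a=-1 b=7/15 c=-2/5 d=2/45
S(7/2) = -21/20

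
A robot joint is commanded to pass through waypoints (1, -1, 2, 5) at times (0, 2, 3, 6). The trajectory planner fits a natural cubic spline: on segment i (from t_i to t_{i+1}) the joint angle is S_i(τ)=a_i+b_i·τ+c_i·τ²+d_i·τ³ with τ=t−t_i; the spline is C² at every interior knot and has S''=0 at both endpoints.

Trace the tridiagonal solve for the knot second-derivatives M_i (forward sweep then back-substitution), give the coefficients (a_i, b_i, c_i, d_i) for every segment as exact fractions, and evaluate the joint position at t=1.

Δ: Δ0=-1, Δ1=3, Δ2=1
row 1: diag=6, rhs=24; c'=1/6, d'=4
row 2: denom=8−1·1/6=47/6; d'=(-12−1·4)/(47/6)=-96/47
back: M2=-96/47
back: M1=4−1/6·-96/47=204/47
M: M0=0, M1=204/47, M2=-96/47, M3=0
seg 0: a=1, c=M0/2=0, d=(M1−M0)/(6·2)=17/47, b=Δ0−h0·(2M0+M1)/6=-115/47
seg 1: a=-1, c=M1/2=102/47, d=(M2−M1)/(6·1)=-50/47, b=Δ1−h1·(2M1+M2)/6=89/47
seg 2: a=2, c=M2/2=-48/47, d=(M3−M2)/(6·3)=16/141, b=Δ2−h2·(2M2+M3)/6=143/47
t_q=1 → seg 0, τ=1; S=1+-115/47·τ+0·τ²+17/47·τ³=-51/47

  seg 0: a=1 b=-115/47 c=0 d=17/47
  seg 1: a=-1 b=89/47 c=102/47 d=-50/47
  seg 2: a=2 b=143/47 c=-48/47 d=16/141
S(1) = -51/47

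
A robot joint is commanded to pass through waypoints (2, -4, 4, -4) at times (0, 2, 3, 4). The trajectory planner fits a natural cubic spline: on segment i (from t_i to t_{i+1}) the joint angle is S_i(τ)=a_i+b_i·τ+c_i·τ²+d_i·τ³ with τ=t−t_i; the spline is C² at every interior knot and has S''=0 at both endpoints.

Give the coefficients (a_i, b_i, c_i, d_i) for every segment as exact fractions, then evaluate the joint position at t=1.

  seg 0: a=2 b=-189/23 c=0 d=30/23
  seg 1: a=-4 b=171/23 c=180/23 d=-167/23
  seg 2: a=4 b=30/23 c=-321/23 d=107/23
S(1) = -113/23

Δ: Δ0=-3, Δ1=8, Δ2=-8
row 1: diag=6, rhs=66; c'=1/6, d'=11
row 2: denom=4−1·1/6=23/6; d'=(-96−1·11)/(23/6)=-642/23
back: M2=-642/23
back: M1=11−1/6·-642/23=360/23
M: M0=0, M1=360/23, M2=-642/23, M3=0
seg 0: a=2, c=M0/2=0, d=(M1−M0)/(6·2)=30/23, b=Δ0−h0·(2M0+M1)/6=-189/23
seg 1: a=-4, c=M1/2=180/23, d=(M2−M1)/(6·1)=-167/23, b=Δ1−h1·(2M1+M2)/6=171/23
seg 2: a=4, c=M2/2=-321/23, d=(M3−M2)/(6·1)=107/23, b=Δ2−h2·(2M2+M3)/6=30/23
t_q=1 → seg 0, τ=1; S=2+-189/23·τ+0·τ²+30/23·τ³=-113/23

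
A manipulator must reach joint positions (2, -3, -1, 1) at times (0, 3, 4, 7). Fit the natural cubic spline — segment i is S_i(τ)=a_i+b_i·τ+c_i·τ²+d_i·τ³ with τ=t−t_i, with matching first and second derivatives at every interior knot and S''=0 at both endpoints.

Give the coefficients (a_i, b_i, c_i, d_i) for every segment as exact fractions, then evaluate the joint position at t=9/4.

  seg 0: a=2 b=-197/63 c=0 d=92/567
  seg 1: a=-3 b=79/63 c=92/63 d=-5/7
  seg 2: a=-1 b=128/63 c=-43/63 d=43/567
S(9/4) = -51/16

Δ: Δ0=-5/3, Δ1=2, Δ2=2/3
row 1: diag=8, rhs=22; c'=1/8, d'=11/4
row 2: denom=8−1·1/8=63/8; d'=(-8−1·11/4)/(63/8)=-86/63
back: M2=-86/63
back: M1=11/4−1/8·-86/63=184/63
M: M0=0, M1=184/63, M2=-86/63, M3=0
seg 0: a=2, c=M0/2=0, d=(M1−M0)/(6·3)=92/567, b=Δ0−h0·(2M0+M1)/6=-197/63
seg 1: a=-3, c=M1/2=92/63, d=(M2−M1)/(6·1)=-5/7, b=Δ1−h1·(2M1+M2)/6=79/63
seg 2: a=-1, c=M2/2=-43/63, d=(M3−M2)/(6·3)=43/567, b=Δ2−h2·(2M2+M3)/6=128/63
t_q=9/4 → seg 0, τ=9/4; S=2+-197/63·τ+0·τ²+92/567·τ³=-51/16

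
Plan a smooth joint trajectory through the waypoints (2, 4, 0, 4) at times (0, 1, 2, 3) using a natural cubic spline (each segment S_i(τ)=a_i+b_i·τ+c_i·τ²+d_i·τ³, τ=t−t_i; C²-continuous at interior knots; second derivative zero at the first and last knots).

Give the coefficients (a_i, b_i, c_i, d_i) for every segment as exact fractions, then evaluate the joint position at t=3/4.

Δ: Δ0=2, Δ1=-4, Δ2=4
row 1: diag=4, rhs=-36; c'=1/4, d'=-9
row 2: denom=4−1·1/4=15/4; d'=(48−1·-9)/(15/4)=76/5
back: M2=76/5
back: M1=-9−1/4·76/5=-64/5
M: M0=0, M1=-64/5, M2=76/5, M3=0
seg 0: a=2, c=M0/2=0, d=(M1−M0)/(6·1)=-32/15, b=Δ0−h0·(2M0+M1)/6=62/15
seg 1: a=4, c=M1/2=-32/5, d=(M2−M1)/(6·1)=14/3, b=Δ1−h1·(2M1+M2)/6=-34/15
seg 2: a=0, c=M2/2=38/5, d=(M3−M2)/(6·1)=-38/15, b=Δ2−h2·(2M2+M3)/6=-16/15
t_q=3/4 → seg 0, τ=3/4; S=2+62/15·τ+0·τ²+-32/15·τ³=21/5

  seg 0: a=2 b=62/15 c=0 d=-32/15
  seg 1: a=4 b=-34/15 c=-32/5 d=14/3
  seg 2: a=0 b=-16/15 c=38/5 d=-38/15
S(3/4) = 21/5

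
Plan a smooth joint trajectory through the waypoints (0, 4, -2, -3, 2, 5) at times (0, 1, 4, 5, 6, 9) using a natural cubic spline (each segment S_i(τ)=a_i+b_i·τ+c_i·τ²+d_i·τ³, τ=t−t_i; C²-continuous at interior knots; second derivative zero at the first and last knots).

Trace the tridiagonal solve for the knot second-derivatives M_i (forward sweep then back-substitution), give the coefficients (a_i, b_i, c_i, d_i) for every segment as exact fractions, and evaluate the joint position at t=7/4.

Δ: Δ0=4, Δ1=-2, Δ2=-1, Δ3=5, Δ4=1
row 1: diag=8, rhs=-36; c'=3/8, d'=-9/2
row 2: denom=8−3·3/8=55/8; d'=(6−3·-9/2)/(55/8)=156/55
row 3: denom=4−1·8/55=212/55; d'=(36−1·156/55)/(212/55)=456/53
row 4: denom=8−1·55/212=1641/212; d'=(-24−1·456/53)/(1641/212)=-2304/547
back: M4=-2304/547
back: M3=456/53−55/212·-2304/547=5304/547
back: M2=156/55−8/55·5304/547=780/547
back: M1=-9/2−3/8·780/547=-2754/547
M: M0=0, M1=-2754/547, M2=780/547, M3=5304/547, M4=-2304/547, M5=0
seg 0: a=0, c=M0/2=0, d=(M1−M0)/(6·1)=-459/547, b=Δ0−h0·(2M0+M1)/6=2647/547
seg 1: a=4, c=M1/2=-1377/547, d=(M2−M1)/(6·3)=589/1641, b=Δ1−h1·(2M1+M2)/6=1270/547
seg 2: a=-2, c=M2/2=390/547, d=(M3−M2)/(6·1)=754/547, b=Δ2−h2·(2M2+M3)/6=-1691/547
seg 3: a=-3, c=M3/2=2652/547, d=(M4−M3)/(6·1)=-1268/547, b=Δ3−h3·(2M3+M4)/6=1351/547
seg 4: a=2, c=M4/2=-1152/547, d=(M5−M4)/(6·3)=128/547, b=Δ4−h4·(2M4+M5)/6=2851/547
t_q=7/4 → seg 1, τ=3/4; S=4+1270/547·τ+-1377/547·τ²+589/1641·τ³=156721/35008

  seg 0: a=0 b=2647/547 c=0 d=-459/547
  seg 1: a=4 b=1270/547 c=-1377/547 d=589/1641
  seg 2: a=-2 b=-1691/547 c=390/547 d=754/547
  seg 3: a=-3 b=1351/547 c=2652/547 d=-1268/547
  seg 4: a=2 b=2851/547 c=-1152/547 d=128/547
S(7/4) = 156721/35008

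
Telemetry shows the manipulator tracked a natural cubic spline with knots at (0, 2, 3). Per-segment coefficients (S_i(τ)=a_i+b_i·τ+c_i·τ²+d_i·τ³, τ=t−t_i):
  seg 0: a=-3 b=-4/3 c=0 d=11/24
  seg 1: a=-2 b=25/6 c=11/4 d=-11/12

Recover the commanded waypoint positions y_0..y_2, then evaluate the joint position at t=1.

y_0=-3 y_1=-2 y_2=4
S(1) = -31/8

y_0 = S_0(0) = a_0 = -3
y_1 = S_1(0) = a_1 = -2
y_2 = S_1(1) = 4
t_q=1 is in segment 0 (τ=1); S_0(τ)=-31/8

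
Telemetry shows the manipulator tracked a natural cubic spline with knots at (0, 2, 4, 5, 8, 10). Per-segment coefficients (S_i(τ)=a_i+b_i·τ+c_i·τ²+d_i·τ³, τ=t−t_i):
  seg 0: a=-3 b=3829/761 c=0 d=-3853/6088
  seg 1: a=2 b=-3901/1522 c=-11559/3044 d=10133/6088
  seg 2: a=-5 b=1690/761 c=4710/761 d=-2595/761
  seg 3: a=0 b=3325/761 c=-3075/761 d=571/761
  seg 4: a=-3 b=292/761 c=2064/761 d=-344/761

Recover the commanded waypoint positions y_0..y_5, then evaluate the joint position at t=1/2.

y_0=-3 y_1=2 y_2=-5 y_3=0 y_4=-3 y_5=5
S(1/2) = -27437/48704

y_0 = S_0(0) = a_0 = -3
y_1 = S_1(0) = a_1 = 2
y_2 = S_2(0) = a_2 = -5
y_3 = S_3(0) = a_3 = 0
y_4 = S_4(0) = a_4 = -3
y_5 = S_4(2) = 5
t_q=1/2 is in segment 0 (τ=1/2); S_0(τ)=-27437/48704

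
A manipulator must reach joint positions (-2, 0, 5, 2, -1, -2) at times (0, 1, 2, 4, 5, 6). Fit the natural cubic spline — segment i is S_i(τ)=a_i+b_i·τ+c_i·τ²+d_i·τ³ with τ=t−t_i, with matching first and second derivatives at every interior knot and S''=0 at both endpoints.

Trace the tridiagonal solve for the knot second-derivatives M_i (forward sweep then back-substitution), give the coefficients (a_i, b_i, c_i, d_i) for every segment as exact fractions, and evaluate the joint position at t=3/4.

  seg 0: a=-2 b=287/310 c=0 d=333/310
  seg 1: a=0 b=643/155 c=999/310 d=-147/62
  seg 2: a=5 b=1079/310 c=-603/155 d=7/10
  seg 3: a=2 b=-1141/310 c=48/155 d=23/62
  seg 4: a=-1 b=-302/155 c=441/310 d=-147/310
S(3/4) = -16913/19840

Δ: Δ0=2, Δ1=5, Δ2=-3/2, Δ3=-3, Δ4=-1
row 1: diag=4, rhs=18; c'=1/4, d'=9/2
row 2: denom=6−1·1/4=23/4; d'=(-39−1·9/2)/(23/4)=-174/23
row 3: denom=6−2·8/23=122/23; d'=(-9−2·-174/23)/(122/23)=141/122
row 4: denom=4−1·23/122=465/122; d'=(12−1·141/122)/(465/122)=441/155
back: M4=441/155
back: M3=141/122−23/122·441/155=96/155
back: M2=-174/23−8/23·96/155=-1206/155
back: M1=9/2−1/4·-1206/155=999/155
M: M0=0, M1=999/155, M2=-1206/155, M3=96/155, M4=441/155, M5=0
seg 0: a=-2, c=M0/2=0, d=(M1−M0)/(6·1)=333/310, b=Δ0−h0·(2M0+M1)/6=287/310
seg 1: a=0, c=M1/2=999/310, d=(M2−M1)/(6·1)=-147/62, b=Δ1−h1·(2M1+M2)/6=643/155
seg 2: a=5, c=M2/2=-603/155, d=(M3−M2)/(6·2)=7/10, b=Δ2−h2·(2M2+M3)/6=1079/310
seg 3: a=2, c=M3/2=48/155, d=(M4−M3)/(6·1)=23/62, b=Δ3−h3·(2M3+M4)/6=-1141/310
seg 4: a=-1, c=M4/2=441/310, d=(M5−M4)/(6·1)=-147/310, b=Δ4−h4·(2M4+M5)/6=-302/155
t_q=3/4 → seg 0, τ=3/4; S=-2+287/310·τ+0·τ²+333/310·τ³=-16913/19840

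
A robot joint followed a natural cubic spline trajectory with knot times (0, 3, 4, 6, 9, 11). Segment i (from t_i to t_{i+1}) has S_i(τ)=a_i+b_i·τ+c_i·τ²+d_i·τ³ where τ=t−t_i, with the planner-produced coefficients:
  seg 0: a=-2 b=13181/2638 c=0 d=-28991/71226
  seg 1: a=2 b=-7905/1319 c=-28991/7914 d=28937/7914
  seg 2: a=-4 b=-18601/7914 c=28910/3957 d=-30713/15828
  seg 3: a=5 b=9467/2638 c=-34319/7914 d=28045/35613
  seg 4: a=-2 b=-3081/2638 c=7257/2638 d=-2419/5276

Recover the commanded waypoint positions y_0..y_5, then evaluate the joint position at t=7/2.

y_0=-2 y_1=2 y_2=-4 y_3=5 y_4=-2 y_5=3
S(7/2) = -92141/63312

y_0 = S_0(0) = a_0 = -2
y_1 = S_1(0) = a_1 = 2
y_2 = S_2(0) = a_2 = -4
y_3 = S_3(0) = a_3 = 5
y_4 = S_4(0) = a_4 = -2
y_5 = S_4(2) = 3
t_q=7/2 is in segment 1 (τ=1/2); S_1(τ)=-92141/63312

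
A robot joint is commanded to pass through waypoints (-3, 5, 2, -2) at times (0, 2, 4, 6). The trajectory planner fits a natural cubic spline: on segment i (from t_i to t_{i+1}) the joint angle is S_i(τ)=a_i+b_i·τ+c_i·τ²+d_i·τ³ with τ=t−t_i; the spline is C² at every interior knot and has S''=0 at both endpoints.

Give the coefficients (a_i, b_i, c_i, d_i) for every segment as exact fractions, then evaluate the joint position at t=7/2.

  seg 0: a=-3 b=163/30 c=0 d=-43/120
  seg 1: a=5 b=17/15 c=-43/20 d=5/12
  seg 2: a=2 b=-37/15 c=7/20 d=-7/120
S(7/2) = 523/160

Δ: Δ0=4, Δ1=-3/2, Δ2=-2
row 1: diag=8, rhs=-33; c'=1/4, d'=-33/8
row 2: denom=8−2·1/4=15/2; d'=(-3−2·-33/8)/(15/2)=7/10
back: M2=7/10
back: M1=-33/8−1/4·7/10=-43/10
M: M0=0, M1=-43/10, M2=7/10, M3=0
seg 0: a=-3, c=M0/2=0, d=(M1−M0)/(6·2)=-43/120, b=Δ0−h0·(2M0+M1)/6=163/30
seg 1: a=5, c=M1/2=-43/20, d=(M2−M1)/(6·2)=5/12, b=Δ1−h1·(2M1+M2)/6=17/15
seg 2: a=2, c=M2/2=7/20, d=(M3−M2)/(6·2)=-7/120, b=Δ2−h2·(2M2+M3)/6=-37/15
t_q=7/2 → seg 1, τ=3/2; S=5+17/15·τ+-43/20·τ²+5/12·τ³=523/160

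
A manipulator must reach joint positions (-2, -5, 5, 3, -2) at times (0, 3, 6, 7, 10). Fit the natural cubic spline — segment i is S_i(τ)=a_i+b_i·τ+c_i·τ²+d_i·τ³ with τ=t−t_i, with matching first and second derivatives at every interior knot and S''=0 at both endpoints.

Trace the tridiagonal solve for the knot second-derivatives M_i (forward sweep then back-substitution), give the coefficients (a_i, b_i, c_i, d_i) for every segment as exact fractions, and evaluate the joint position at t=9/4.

  seg 0: a=-2 b=-105/38 c=0 d=67/342
  seg 1: a=-5 b=48/19 c=67/38 d=-511/1026
  seg 2: a=5 b=-13/38 c=-155/57 d=121/114
  seg 3: a=3 b=-148/57 c=53/114 d=-53/1026
S(9/4) = -14557/2432

Δ: Δ0=-1, Δ1=10/3, Δ2=-2, Δ3=-5/3
row 1: diag=12, rhs=26; c'=1/4, d'=13/6
row 2: denom=8−3·1/4=29/4; d'=(-32−3·13/6)/(29/4)=-154/29
row 3: denom=8−1·4/29=228/29; d'=(2−1·-154/29)/(228/29)=53/57
back: M3=53/57
back: M2=-154/29−4/29·53/57=-310/57
back: M1=13/6−1/4·-310/57=67/19
M: M0=0, M1=67/19, M2=-310/57, M3=53/57, M4=0
seg 0: a=-2, c=M0/2=0, d=(M1−M0)/(6·3)=67/342, b=Δ0−h0·(2M0+M1)/6=-105/38
seg 1: a=-5, c=M1/2=67/38, d=(M2−M1)/(6·3)=-511/1026, b=Δ1−h1·(2M1+M2)/6=48/19
seg 2: a=5, c=M2/2=-155/57, d=(M3−M2)/(6·1)=121/114, b=Δ2−h2·(2M2+M3)/6=-13/38
seg 3: a=3, c=M3/2=53/114, d=(M4−M3)/(6·3)=-53/1026, b=Δ3−h3·(2M3+M4)/6=-148/57
t_q=9/4 → seg 0, τ=9/4; S=-2+-105/38·τ+0·τ²+67/342·τ³=-14557/2432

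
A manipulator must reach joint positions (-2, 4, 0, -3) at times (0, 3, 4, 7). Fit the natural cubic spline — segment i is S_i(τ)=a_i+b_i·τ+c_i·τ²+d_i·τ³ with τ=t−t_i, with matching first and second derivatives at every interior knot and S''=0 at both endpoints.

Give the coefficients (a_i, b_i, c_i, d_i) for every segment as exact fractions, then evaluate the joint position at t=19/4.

  seg 0: a=-2 b=31/7 c=0 d=-17/63
  seg 1: a=4 b=-20/7 c=-17/7 d=9/7
  seg 2: a=0 b=-27/7 c=10/7 d=-10/63
S(19/4) = -69/32

Δ: Δ0=2, Δ1=-4, Δ2=-1
row 1: diag=8, rhs=-36; c'=1/8, d'=-9/2
row 2: denom=8−1·1/8=63/8; d'=(18−1·-9/2)/(63/8)=20/7
back: M2=20/7
back: M1=-9/2−1/8·20/7=-34/7
M: M0=0, M1=-34/7, M2=20/7, M3=0
seg 0: a=-2, c=M0/2=0, d=(M1−M0)/(6·3)=-17/63, b=Δ0−h0·(2M0+M1)/6=31/7
seg 1: a=4, c=M1/2=-17/7, d=(M2−M1)/(6·1)=9/7, b=Δ1−h1·(2M1+M2)/6=-20/7
seg 2: a=0, c=M2/2=10/7, d=(M3−M2)/(6·3)=-10/63, b=Δ2−h2·(2M2+M3)/6=-27/7
t_q=19/4 → seg 2, τ=3/4; S=0+-27/7·τ+10/7·τ²+-10/63·τ³=-69/32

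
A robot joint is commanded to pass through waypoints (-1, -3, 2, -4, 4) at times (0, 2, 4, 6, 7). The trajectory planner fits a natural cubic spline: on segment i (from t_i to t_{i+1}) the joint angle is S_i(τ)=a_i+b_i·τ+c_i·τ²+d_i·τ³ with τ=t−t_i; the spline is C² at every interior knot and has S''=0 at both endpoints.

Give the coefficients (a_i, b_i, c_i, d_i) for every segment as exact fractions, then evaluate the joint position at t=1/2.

Δ: Δ0=-1, Δ1=5/2, Δ2=-3, Δ3=8
row 1: diag=8, rhs=21; c'=1/4, d'=21/8
row 2: denom=8−2·1/4=15/2; d'=(-33−2·21/8)/(15/2)=-51/10
row 3: denom=6−2·4/15=82/15; d'=(66−2·-51/10)/(82/15)=1143/82
back: M3=1143/82
back: M2=-51/10−4/15·1143/82=-723/82
back: M1=21/8−1/4·-723/82=198/41
M: M0=0, M1=198/41, M2=-723/82, M3=1143/82, M4=0
seg 0: a=-1, c=M0/2=0, d=(M1−M0)/(6·2)=33/82, b=Δ0−h0·(2M0+M1)/6=-107/41
seg 1: a=-3, c=M1/2=99/41, d=(M2−M1)/(6·2)=-373/328, b=Δ1−h1·(2M1+M2)/6=91/41
seg 2: a=2, c=M2/2=-723/164, d=(M3−M2)/(6·2)=311/164, b=Δ2−h2·(2M2+M3)/6=-145/82
seg 3: a=-4, c=M3/2=1143/164, d=(M4−M3)/(6·1)=-381/164, b=Δ3−h3·(2M3+M4)/6=275/82
t_q=1/2 → seg 0, τ=1/2; S=-1+-107/41·τ+0·τ²+33/82·τ³=-1479/656

  seg 0: a=-1 b=-107/41 c=0 d=33/82
  seg 1: a=-3 b=91/41 c=99/41 d=-373/328
  seg 2: a=2 b=-145/82 c=-723/164 d=311/164
  seg 3: a=-4 b=275/82 c=1143/164 d=-381/164
S(1/2) = -1479/656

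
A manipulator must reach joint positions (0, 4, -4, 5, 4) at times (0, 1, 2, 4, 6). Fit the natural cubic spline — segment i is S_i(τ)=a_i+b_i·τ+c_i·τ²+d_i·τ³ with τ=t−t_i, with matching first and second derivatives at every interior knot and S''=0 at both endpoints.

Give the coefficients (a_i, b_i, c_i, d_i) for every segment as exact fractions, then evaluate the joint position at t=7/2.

Δ: Δ0=4, Δ1=-8, Δ2=9/2, Δ3=-1/2
row 1: diag=4, rhs=-72; c'=1/4, d'=-18
row 2: denom=6−1·1/4=23/4; d'=(75−1·-18)/(23/4)=372/23
row 3: denom=8−2·8/23=168/23; d'=(-30−2·372/23)/(168/23)=-239/28
back: M3=-239/28
back: M2=372/23−8/23·-239/28=134/7
back: M1=-18−1/4·134/7=-319/14
M: M0=0, M1=-319/14, M2=134/7, M3=-239/28, M4=0
seg 0: a=0, c=M0/2=0, d=(M1−M0)/(6·1)=-319/84, b=Δ0−h0·(2M0+M1)/6=655/84
seg 1: a=4, c=M1/2=-319/28, d=(M2−M1)/(6·1)=587/84, b=Δ1−h1·(2M1+M2)/6=-151/42
seg 2: a=-4, c=M2/2=67/7, d=(M3−M2)/(6·2)=-775/336, b=Δ2−h2·(2M2+M3)/6=-65/12
seg 3: a=5, c=M3/2=-239/56, d=(M4−M3)/(6·2)=239/336, b=Δ3−h3·(2M3+M4)/6=109/21
t_q=7/2 → seg 2, τ=3/2; S=-4+-65/12·τ+67/7·τ²+-775/336·τ³=1457/896

  seg 0: a=0 b=655/84 c=0 d=-319/84
  seg 1: a=4 b=-151/42 c=-319/28 d=587/84
  seg 2: a=-4 b=-65/12 c=67/7 d=-775/336
  seg 3: a=5 b=109/21 c=-239/56 d=239/336
S(7/2) = 1457/896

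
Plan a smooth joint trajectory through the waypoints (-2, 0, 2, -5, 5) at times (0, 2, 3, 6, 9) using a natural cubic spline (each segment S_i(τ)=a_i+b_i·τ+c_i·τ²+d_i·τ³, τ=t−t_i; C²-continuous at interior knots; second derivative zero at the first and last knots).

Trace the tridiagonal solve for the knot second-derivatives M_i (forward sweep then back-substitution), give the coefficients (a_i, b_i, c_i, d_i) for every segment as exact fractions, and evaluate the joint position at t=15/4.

  seg 0: a=-2 b=33/85 c=0 d=13/85
  seg 1: a=0 b=189/85 c=78/85 d=-97/85
  seg 2: a=2 b=54/85 c=-213/85 d=232/459
  seg 3: a=-5 b=-64/85 c=521/255 d=-521/2295
S(15/4) = 1741/1360

Δ: Δ0=1, Δ1=2, Δ2=-7/3, Δ3=10/3
row 1: diag=6, rhs=6; c'=1/6, d'=1
row 2: denom=8−1·1/6=47/6; d'=(-26−1·1)/(47/6)=-162/47
row 3: denom=12−3·18/47=510/47; d'=(34−3·-162/47)/(510/47)=1042/255
back: M3=1042/255
back: M2=-162/47−18/47·1042/255=-426/85
back: M1=1−1/6·-426/85=156/85
M: M0=0, M1=156/85, M2=-426/85, M3=1042/255, M4=0
seg 0: a=-2, c=M0/2=0, d=(M1−M0)/(6·2)=13/85, b=Δ0−h0·(2M0+M1)/6=33/85
seg 1: a=0, c=M1/2=78/85, d=(M2−M1)/(6·1)=-97/85, b=Δ1−h1·(2M1+M2)/6=189/85
seg 2: a=2, c=M2/2=-213/85, d=(M3−M2)/(6·3)=232/459, b=Δ2−h2·(2M2+M3)/6=54/85
seg 3: a=-5, c=M3/2=521/255, d=(M4−M3)/(6·3)=-521/2295, b=Δ3−h3·(2M3+M4)/6=-64/85
t_q=15/4 → seg 2, τ=3/4; S=2+54/85·τ+-213/85·τ²+232/459·τ³=1741/1360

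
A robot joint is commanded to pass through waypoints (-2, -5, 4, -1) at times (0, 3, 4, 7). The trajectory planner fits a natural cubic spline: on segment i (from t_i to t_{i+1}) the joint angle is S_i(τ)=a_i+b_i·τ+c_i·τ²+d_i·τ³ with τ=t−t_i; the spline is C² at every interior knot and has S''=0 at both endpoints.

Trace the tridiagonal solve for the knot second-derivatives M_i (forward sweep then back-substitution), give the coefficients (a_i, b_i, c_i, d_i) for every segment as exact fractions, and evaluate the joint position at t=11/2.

  seg 0: a=-2 b=-335/63 c=0 d=272/567
  seg 1: a=-5 b=481/63 c=272/63 d=-62/21
  seg 2: a=4 b=467/63 c=-286/63 d=286/567
S(11/2) = 185/28

Δ: Δ0=-1, Δ1=9, Δ2=-5/3
row 1: diag=8, rhs=60; c'=1/8, d'=15/2
row 2: denom=8−1·1/8=63/8; d'=(-64−1·15/2)/(63/8)=-572/63
back: M2=-572/63
back: M1=15/2−1/8·-572/63=544/63
M: M0=0, M1=544/63, M2=-572/63, M3=0
seg 0: a=-2, c=M0/2=0, d=(M1−M0)/(6·3)=272/567, b=Δ0−h0·(2M0+M1)/6=-335/63
seg 1: a=-5, c=M1/2=272/63, d=(M2−M1)/(6·1)=-62/21, b=Δ1−h1·(2M1+M2)/6=481/63
seg 2: a=4, c=M2/2=-286/63, d=(M3−M2)/(6·3)=286/567, b=Δ2−h2·(2M2+M3)/6=467/63
t_q=11/2 → seg 2, τ=3/2; S=4+467/63·τ+-286/63·τ²+286/567·τ³=185/28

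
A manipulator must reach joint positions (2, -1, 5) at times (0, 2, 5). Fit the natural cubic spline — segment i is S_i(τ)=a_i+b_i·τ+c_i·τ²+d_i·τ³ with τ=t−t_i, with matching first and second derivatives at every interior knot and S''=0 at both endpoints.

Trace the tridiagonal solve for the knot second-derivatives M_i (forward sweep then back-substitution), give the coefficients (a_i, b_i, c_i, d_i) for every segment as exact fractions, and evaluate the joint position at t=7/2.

  seg 0: a=2 b=-11/5 c=0 d=7/40
  seg 1: a=-1 b=-1/10 c=21/20 d=-7/60
S(7/2) = 131/160

Δ: Δ0=-3/2, Δ1=2
row 1: diag=10, rhs=21; c'=3/10, d'=21/10
back: M1=21/10
M: M0=0, M1=21/10, M2=0
seg 0: a=2, c=M0/2=0, d=(M1−M0)/(6·2)=7/40, b=Δ0−h0·(2M0+M1)/6=-11/5
seg 1: a=-1, c=M1/2=21/20, d=(M2−M1)/(6·3)=-7/60, b=Δ1−h1·(2M1+M2)/6=-1/10
t_q=7/2 → seg 1, τ=3/2; S=-1+-1/10·τ+21/20·τ²+-7/60·τ³=131/160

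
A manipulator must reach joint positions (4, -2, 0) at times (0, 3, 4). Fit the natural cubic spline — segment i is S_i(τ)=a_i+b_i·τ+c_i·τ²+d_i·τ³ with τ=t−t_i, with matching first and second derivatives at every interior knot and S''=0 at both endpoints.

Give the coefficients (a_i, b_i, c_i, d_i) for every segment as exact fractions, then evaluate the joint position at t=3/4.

  seg 0: a=4 b=-7/2 c=0 d=1/6
  seg 1: a=-2 b=1 c=3/2 d=-1/2
S(3/4) = 185/128

Δ: Δ0=-2, Δ1=2
row 1: diag=8, rhs=24; c'=1/8, d'=3
back: M1=3
M: M0=0, M1=3, M2=0
seg 0: a=4, c=M0/2=0, d=(M1−M0)/(6·3)=1/6, b=Δ0−h0·(2M0+M1)/6=-7/2
seg 1: a=-2, c=M1/2=3/2, d=(M2−M1)/(6·1)=-1/2, b=Δ1−h1·(2M1+M2)/6=1
t_q=3/4 → seg 0, τ=3/4; S=4+-7/2·τ+0·τ²+1/6·τ³=185/128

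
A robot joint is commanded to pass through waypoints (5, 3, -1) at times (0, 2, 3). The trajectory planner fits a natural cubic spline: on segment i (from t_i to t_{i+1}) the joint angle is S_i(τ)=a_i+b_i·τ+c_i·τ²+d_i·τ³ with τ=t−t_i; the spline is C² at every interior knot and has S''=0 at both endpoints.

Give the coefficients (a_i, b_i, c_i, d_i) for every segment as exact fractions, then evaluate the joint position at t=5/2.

Δ: Δ0=-1, Δ1=-4
row 1: diag=6, rhs=-18; c'=1/6, d'=-3
back: M1=-3
M: M0=0, M1=-3, M2=0
seg 0: a=5, c=M0/2=0, d=(M1−M0)/(6·2)=-1/4, b=Δ0−h0·(2M0+M1)/6=0
seg 1: a=3, c=M1/2=-3/2, d=(M2−M1)/(6·1)=1/2, b=Δ1−h1·(2M1+M2)/6=-3
t_q=5/2 → seg 1, τ=1/2; S=3+-3·τ+-3/2·τ²+1/2·τ³=19/16

  seg 0: a=5 b=0 c=0 d=-1/4
  seg 1: a=3 b=-3 c=-3/2 d=1/2
S(5/2) = 19/16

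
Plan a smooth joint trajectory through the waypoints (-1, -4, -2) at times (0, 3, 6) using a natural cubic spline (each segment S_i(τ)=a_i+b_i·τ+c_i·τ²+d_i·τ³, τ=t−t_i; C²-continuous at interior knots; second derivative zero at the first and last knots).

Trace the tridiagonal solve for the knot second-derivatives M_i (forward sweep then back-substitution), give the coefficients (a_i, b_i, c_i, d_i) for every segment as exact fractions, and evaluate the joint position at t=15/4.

  seg 0: a=-1 b=-17/12 c=0 d=5/108
  seg 1: a=-4 b=-1/6 c=5/12 d=-5/108
S(15/4) = -1001/256

Δ: Δ0=-1, Δ1=2/3
row 1: diag=12, rhs=10; c'=1/4, d'=5/6
back: M1=5/6
M: M0=0, M1=5/6, M2=0
seg 0: a=-1, c=M0/2=0, d=(M1−M0)/(6·3)=5/108, b=Δ0−h0·(2M0+M1)/6=-17/12
seg 1: a=-4, c=M1/2=5/12, d=(M2−M1)/(6·3)=-5/108, b=Δ1−h1·(2M1+M2)/6=-1/6
t_q=15/4 → seg 1, τ=3/4; S=-4+-1/6·τ+5/12·τ²+-5/108·τ³=-1001/256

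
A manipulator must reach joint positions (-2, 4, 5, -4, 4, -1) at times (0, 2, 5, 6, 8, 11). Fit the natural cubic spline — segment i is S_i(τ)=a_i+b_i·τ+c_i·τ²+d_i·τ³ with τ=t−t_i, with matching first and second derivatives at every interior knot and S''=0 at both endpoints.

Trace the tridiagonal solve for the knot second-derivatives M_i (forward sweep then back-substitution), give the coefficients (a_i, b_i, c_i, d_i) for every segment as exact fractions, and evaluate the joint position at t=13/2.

  seg 0: a=-2 b=2495/969 c=0 d=103/969
  seg 1: a=4 b=3731/969 c=206/323 d=-1754/2907
  seg 2: a=5 b=-491/57 c=-1548/323 d=4270/969
  seg 3: a=-4 b=-4825/969 c=2722/323 d=-7631/3876
  seg 4: a=4 b=4946/969 c=-2187/646 d=243/646
S(13/2) = -47845/10336

Δ: Δ0=3, Δ1=1/3, Δ2=-9, Δ3=4, Δ4=-5/3
row 1: diag=10, rhs=-16; c'=3/10, d'=-8/5
row 2: denom=8−3·3/10=71/10; d'=(-56−3·-8/5)/(71/10)=-512/71
row 3: denom=6−1·10/71=416/71; d'=(78−1·-512/71)/(416/71)=3025/208
row 4: denom=10−2·71/208=969/104; d'=(-34−2·3025/208)/(969/104)=-2187/323
back: M4=-2187/323
back: M3=3025/208−71/208·-2187/323=5444/323
back: M2=-512/71−10/71·5444/323=-3096/323
back: M1=-8/5−3/10·-3096/323=412/323
M: M0=0, M1=412/323, M2=-3096/323, M3=5444/323, M4=-2187/323, M5=0
seg 0: a=-2, c=M0/2=0, d=(M1−M0)/(6·2)=103/969, b=Δ0−h0·(2M0+M1)/6=2495/969
seg 1: a=4, c=M1/2=206/323, d=(M2−M1)/(6·3)=-1754/2907, b=Δ1−h1·(2M1+M2)/6=3731/969
seg 2: a=5, c=M2/2=-1548/323, d=(M3−M2)/(6·1)=4270/969, b=Δ2−h2·(2M2+M3)/6=-491/57
seg 3: a=-4, c=M3/2=2722/323, d=(M4−M3)/(6·2)=-7631/3876, b=Δ3−h3·(2M3+M4)/6=-4825/969
seg 4: a=4, c=M4/2=-2187/646, d=(M5−M4)/(6·3)=243/646, b=Δ4−h4·(2M4+M5)/6=4946/969
t_q=13/2 → seg 3, τ=1/2; S=-4+-4825/969·τ+2722/323·τ²+-7631/3876·τ³=-47845/10336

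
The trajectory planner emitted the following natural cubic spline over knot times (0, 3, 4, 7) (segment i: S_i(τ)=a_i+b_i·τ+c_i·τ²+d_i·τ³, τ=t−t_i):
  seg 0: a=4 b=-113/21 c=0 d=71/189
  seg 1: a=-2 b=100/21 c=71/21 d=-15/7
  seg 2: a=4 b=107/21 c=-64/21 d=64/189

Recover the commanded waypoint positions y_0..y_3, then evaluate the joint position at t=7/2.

y_0=4 y_1=-2 y_2=4 y_3=1
S(7/2) = 23/24

y_0 = S_0(0) = a_0 = 4
y_1 = S_1(0) = a_1 = -2
y_2 = S_2(0) = a_2 = 4
y_3 = S_2(3) = 1
t_q=7/2 is in segment 1 (τ=1/2); S_1(τ)=23/24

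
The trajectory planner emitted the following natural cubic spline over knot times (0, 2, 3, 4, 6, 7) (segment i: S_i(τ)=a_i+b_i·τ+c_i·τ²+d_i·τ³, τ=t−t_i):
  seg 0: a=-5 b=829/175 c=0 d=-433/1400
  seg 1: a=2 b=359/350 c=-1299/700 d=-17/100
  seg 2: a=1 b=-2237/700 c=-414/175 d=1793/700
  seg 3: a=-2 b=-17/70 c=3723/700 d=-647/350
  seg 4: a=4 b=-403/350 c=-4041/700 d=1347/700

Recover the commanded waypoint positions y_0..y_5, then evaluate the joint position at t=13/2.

y_0=-5 y_1=2 y_2=1 y_3=-2 y_4=4 y_5=-1
S(13/2) = 12441/5600

y_0 = S_0(0) = a_0 = -5
y_1 = S_1(0) = a_1 = 2
y_2 = S_2(0) = a_2 = 1
y_3 = S_3(0) = a_3 = -2
y_4 = S_4(0) = a_4 = 4
y_5 = S_4(1) = -1
t_q=13/2 is in segment 4 (τ=1/2); S_4(τ)=12441/5600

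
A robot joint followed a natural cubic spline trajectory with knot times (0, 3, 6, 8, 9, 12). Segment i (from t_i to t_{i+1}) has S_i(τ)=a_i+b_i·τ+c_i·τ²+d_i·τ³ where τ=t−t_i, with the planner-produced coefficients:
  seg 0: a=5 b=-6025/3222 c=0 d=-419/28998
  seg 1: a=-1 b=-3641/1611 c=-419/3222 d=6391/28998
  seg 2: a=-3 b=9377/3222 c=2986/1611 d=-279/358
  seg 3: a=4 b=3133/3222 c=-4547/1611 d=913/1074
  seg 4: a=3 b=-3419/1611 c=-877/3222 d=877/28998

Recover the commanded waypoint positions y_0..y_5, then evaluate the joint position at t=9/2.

y_0 = S_0(0) = a_0 = 5
y_1 = S_1(0) = a_1 = -1
y_2 = S_2(0) = a_2 = -3
y_3 = S_3(0) = a_3 = 4
y_4 = S_4(0) = a_4 = 3
y_5 = S_4(3) = -5
t_q=9/2 is in segment 1 (τ=3/2); S_1(τ)=-11281/2864

y_0=5 y_1=-1 y_2=-3 y_3=4 y_4=3 y_5=-5
S(9/2) = -11281/2864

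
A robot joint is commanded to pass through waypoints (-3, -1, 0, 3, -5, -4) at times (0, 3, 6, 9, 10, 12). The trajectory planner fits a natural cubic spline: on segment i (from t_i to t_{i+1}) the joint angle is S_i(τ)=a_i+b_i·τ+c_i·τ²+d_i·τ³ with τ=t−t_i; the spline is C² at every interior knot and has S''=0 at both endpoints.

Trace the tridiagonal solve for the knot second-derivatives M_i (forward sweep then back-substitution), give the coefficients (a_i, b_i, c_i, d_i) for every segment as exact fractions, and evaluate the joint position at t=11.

Δ: Δ0=2/3, Δ1=1/3, Δ2=1, Δ3=-8, Δ4=1/2
row 1: diag=12, rhs=-2; c'=1/4, d'=-1/6
row 2: denom=12−3·1/4=45/4; d'=(4−3·-1/6)/(45/4)=2/5
row 3: denom=8−3·4/15=36/5; d'=(-54−3·2/5)/(36/5)=-23/3
row 4: denom=6−1·5/36=211/36; d'=(51−1·-23/3)/(211/36)=2112/211
back: M4=2112/211
back: M3=-23/3−5/36·2112/211=-1911/211
back: M2=2/5−4/15·-1911/211=594/211
back: M1=-1/6−1/4·594/211=-551/633
M: M0=0, M1=-551/633, M2=594/211, M3=-1911/211, M4=2112/211, M5=0
seg 0: a=-3, c=M0/2=0, d=(M1−M0)/(6·3)=-551/11394, b=Δ0−h0·(2M0+M1)/6=465/422
seg 1: a=-1, c=M1/2=-551/1266, d=(M2−M1)/(6·3)=2333/11394, b=Δ1−h1·(2M1+M2)/6=-43/211
seg 2: a=0, c=M2/2=297/211, d=(M3−M2)/(6·3)=-835/1266, b=Δ2−h2·(2M2+M3)/6=1145/422
seg 3: a=3, c=M3/2=-1911/422, d=(M4−M3)/(6·1)=1341/422, b=Δ3−h3·(2M3+M4)/6=-1403/211
seg 4: a=-5, c=M4/2=1056/211, d=(M5−M4)/(6·2)=-176/211, b=Δ4−h4·(2M4+M5)/6=-2605/422
t_q=11 → seg 4, τ=1; S=-5+-2605/422·τ+1056/211·τ²+-176/211·τ³=-2955/422

  seg 0: a=-3 b=465/422 c=0 d=-551/11394
  seg 1: a=-1 b=-43/211 c=-551/1266 d=2333/11394
  seg 2: a=0 b=1145/422 c=297/211 d=-835/1266
  seg 3: a=3 b=-1403/211 c=-1911/422 d=1341/422
  seg 4: a=-5 b=-2605/422 c=1056/211 d=-176/211
S(11) = -2955/422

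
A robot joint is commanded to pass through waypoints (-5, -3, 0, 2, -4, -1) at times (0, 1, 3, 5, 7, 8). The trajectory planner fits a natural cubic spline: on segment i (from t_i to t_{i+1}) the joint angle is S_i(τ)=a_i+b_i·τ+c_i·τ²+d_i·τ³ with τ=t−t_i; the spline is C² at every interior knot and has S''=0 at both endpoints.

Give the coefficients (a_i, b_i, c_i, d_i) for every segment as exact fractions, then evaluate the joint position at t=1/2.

  seg 0: a=-5 b=481/224 c=0 d=-33/224
  seg 1: a=-3 b=191/112 c=-99/224 d=19/112
  seg 2: a=0 b=221/112 c=129/224 d=-17/32
  seg 3: a=2 b=-235/112 c=-585/224 d=121/112
  seg 4: a=-4 b=47/112 c=867/224 d=-289/224
S(1/2) = -7069/1792

Δ: Δ0=2, Δ1=3/2, Δ2=1, Δ3=-3, Δ4=3
row 1: diag=6, rhs=-3; c'=1/3, d'=-1/2
row 2: denom=8−2·1/3=22/3; d'=(-3−2·-1/2)/(22/3)=-3/11
row 3: denom=8−2·3/11=82/11; d'=(-24−2·-3/11)/(82/11)=-129/41
row 4: denom=6−2·11/41=224/41; d'=(36−2·-129/41)/(224/41)=867/112
back: M4=867/112
back: M3=-129/41−11/41·867/112=-585/112
back: M2=-3/11−3/11·-585/112=129/112
back: M1=-1/2−1/3·129/112=-99/112
M: M0=0, M1=-99/112, M2=129/112, M3=-585/112, M4=867/112, M5=0
seg 0: a=-5, c=M0/2=0, d=(M1−M0)/(6·1)=-33/224, b=Δ0−h0·(2M0+M1)/6=481/224
seg 1: a=-3, c=M1/2=-99/224, d=(M2−M1)/(6·2)=19/112, b=Δ1−h1·(2M1+M2)/6=191/112
seg 2: a=0, c=M2/2=129/224, d=(M3−M2)/(6·2)=-17/32, b=Δ2−h2·(2M2+M3)/6=221/112
seg 3: a=2, c=M3/2=-585/224, d=(M4−M3)/(6·2)=121/112, b=Δ3−h3·(2M3+M4)/6=-235/112
seg 4: a=-4, c=M4/2=867/224, d=(M5−M4)/(6·1)=-289/224, b=Δ4−h4·(2M4+M5)/6=47/112
t_q=1/2 → seg 0, τ=1/2; S=-5+481/224·τ+0·τ²+-33/224·τ³=-7069/1792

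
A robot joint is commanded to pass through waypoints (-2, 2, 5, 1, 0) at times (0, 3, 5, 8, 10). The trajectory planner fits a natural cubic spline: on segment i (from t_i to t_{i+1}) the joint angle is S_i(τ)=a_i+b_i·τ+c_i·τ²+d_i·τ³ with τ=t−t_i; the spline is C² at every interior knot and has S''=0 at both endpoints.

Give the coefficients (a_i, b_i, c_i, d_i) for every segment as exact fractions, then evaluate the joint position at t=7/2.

  seg 0: a=-2 b=1859/1740 c=0 d=461/15660
  seg 1: a=2 b=1621/870 c=461/1740 d=-259/1160
  seg 2: a=5 b=106/435 c=-187/174 d=1433/7830
  seg 3: a=1 b=-1099/870 c=83/145 d=-83/870
S(7/2) = 27561/9280

Δ: Δ0=4/3, Δ1=3/2, Δ2=-4/3, Δ3=-1/2
row 1: diag=10, rhs=1; c'=1/5, d'=1/10
row 2: denom=10−2·1/5=48/5; d'=(-17−2·1/10)/(48/5)=-43/24
row 3: denom=10−3·5/16=145/16; d'=(5−3·-43/24)/(145/16)=166/145
back: M3=166/145
back: M2=-43/24−5/16·166/145=-187/87
back: M1=1/10−1/5·-187/87=461/870
M: M0=0, M1=461/870, M2=-187/87, M3=166/145, M4=0
seg 0: a=-2, c=M0/2=0, d=(M1−M0)/(6·3)=461/15660, b=Δ0−h0·(2M0+M1)/6=1859/1740
seg 1: a=2, c=M1/2=461/1740, d=(M2−M1)/(6·2)=-259/1160, b=Δ1−h1·(2M1+M2)/6=1621/870
seg 2: a=5, c=M2/2=-187/174, d=(M3−M2)/(6·3)=1433/7830, b=Δ2−h2·(2M2+M3)/6=106/435
seg 3: a=1, c=M3/2=83/145, d=(M4−M3)/(6·2)=-83/870, b=Δ3−h3·(2M3+M4)/6=-1099/870
t_q=7/2 → seg 1, τ=1/2; S=2+1621/870·τ+461/1740·τ²+-259/1160·τ³=27561/9280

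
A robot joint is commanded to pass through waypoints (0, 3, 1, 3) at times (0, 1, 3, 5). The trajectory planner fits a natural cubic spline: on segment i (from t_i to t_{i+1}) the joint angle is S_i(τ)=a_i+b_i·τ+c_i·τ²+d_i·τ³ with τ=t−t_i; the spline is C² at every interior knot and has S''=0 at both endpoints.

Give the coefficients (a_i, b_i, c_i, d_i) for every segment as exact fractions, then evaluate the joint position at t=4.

  seg 0: a=0 b=42/11 c=0 d=-9/11
  seg 1: a=3 b=15/11 c=-27/11 d=7/11
  seg 2: a=1 b=-9/11 c=15/11 d=-5/22
S(4) = 29/22

Δ: Δ0=3, Δ1=-1, Δ2=1
row 1: diag=6, rhs=-24; c'=1/3, d'=-4
row 2: denom=8−2·1/3=22/3; d'=(12−2·-4)/(22/3)=30/11
back: M2=30/11
back: M1=-4−1/3·30/11=-54/11
M: M0=0, M1=-54/11, M2=30/11, M3=0
seg 0: a=0, c=M0/2=0, d=(M1−M0)/(6·1)=-9/11, b=Δ0−h0·(2M0+M1)/6=42/11
seg 1: a=3, c=M1/2=-27/11, d=(M2−M1)/(6·2)=7/11, b=Δ1−h1·(2M1+M2)/6=15/11
seg 2: a=1, c=M2/2=15/11, d=(M3−M2)/(6·2)=-5/22, b=Δ2−h2·(2M2+M3)/6=-9/11
t_q=4 → seg 2, τ=1; S=1+-9/11·τ+15/11·τ²+-5/22·τ³=29/22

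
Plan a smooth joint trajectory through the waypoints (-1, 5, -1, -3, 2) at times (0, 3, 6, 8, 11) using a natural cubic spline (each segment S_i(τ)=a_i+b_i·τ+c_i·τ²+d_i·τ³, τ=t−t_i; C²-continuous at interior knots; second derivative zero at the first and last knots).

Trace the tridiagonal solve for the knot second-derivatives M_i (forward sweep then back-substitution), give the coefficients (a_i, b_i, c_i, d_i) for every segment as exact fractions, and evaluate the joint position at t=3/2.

  seg 0: a=-1 b=553/177 c=0 d=-199/1593
  seg 1: a=5 b=-44/177 c=-199/177 d=287/1593
  seg 2: a=-1 b=-377/177 c=88/177 d=2/59
  seg 3: a=-3 b=47/177 c=124/177 d=-124/1593
S(3/2) = 1541/472

Δ: Δ0=2, Δ1=-2, Δ2=-1, Δ3=5/3
row 1: diag=12, rhs=-24; c'=1/4, d'=-2
row 2: denom=10−3·1/4=37/4; d'=(6−3·-2)/(37/4)=48/37
row 3: denom=10−2·8/37=354/37; d'=(16−2·48/37)/(354/37)=248/177
back: M3=248/177
back: M2=48/37−8/37·248/177=176/177
back: M1=-2−1/4·176/177=-398/177
M: M0=0, M1=-398/177, M2=176/177, M3=248/177, M4=0
seg 0: a=-1, c=M0/2=0, d=(M1−M0)/(6·3)=-199/1593, b=Δ0−h0·(2M0+M1)/6=553/177
seg 1: a=5, c=M1/2=-199/177, d=(M2−M1)/(6·3)=287/1593, b=Δ1−h1·(2M1+M2)/6=-44/177
seg 2: a=-1, c=M2/2=88/177, d=(M3−M2)/(6·2)=2/59, b=Δ2−h2·(2M2+M3)/6=-377/177
seg 3: a=-3, c=M3/2=124/177, d=(M4−M3)/(6·3)=-124/1593, b=Δ3−h3·(2M3+M4)/6=47/177
t_q=3/2 → seg 0, τ=3/2; S=-1+553/177·τ+0·τ²+-199/1593·τ³=1541/472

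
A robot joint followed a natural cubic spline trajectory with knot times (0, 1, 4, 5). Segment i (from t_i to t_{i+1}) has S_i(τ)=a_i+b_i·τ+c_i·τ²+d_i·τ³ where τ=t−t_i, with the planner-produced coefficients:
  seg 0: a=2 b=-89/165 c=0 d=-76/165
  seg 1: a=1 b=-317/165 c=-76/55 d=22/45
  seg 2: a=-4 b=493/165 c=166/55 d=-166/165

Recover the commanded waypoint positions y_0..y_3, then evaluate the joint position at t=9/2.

y_0=2 y_1=1 y_2=-4 y_3=1
S(9/2) = -413/220

y_0 = S_0(0) = a_0 = 2
y_1 = S_1(0) = a_1 = 1
y_2 = S_2(0) = a_2 = -4
y_3 = S_2(1) = 1
t_q=9/2 is in segment 2 (τ=1/2); S_2(τ)=-413/220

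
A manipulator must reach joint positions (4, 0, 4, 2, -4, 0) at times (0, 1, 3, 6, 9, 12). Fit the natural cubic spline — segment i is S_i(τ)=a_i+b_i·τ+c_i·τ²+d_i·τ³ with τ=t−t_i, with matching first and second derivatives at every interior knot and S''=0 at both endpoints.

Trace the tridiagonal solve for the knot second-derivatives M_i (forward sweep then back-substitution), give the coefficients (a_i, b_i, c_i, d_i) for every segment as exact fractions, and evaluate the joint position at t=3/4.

Δ: Δ0=-4, Δ1=2, Δ2=-2/3, Δ3=-2, Δ4=4/3
row 1: diag=6, rhs=36; c'=1/3, d'=6
row 2: denom=10−2·1/3=28/3; d'=(-16−2·6)/(28/3)=-3
row 3: denom=12−3·9/28=309/28; d'=(-8−3·-3)/(309/28)=28/309
row 4: denom=12−3·28/103=1152/103; d'=(20−3·28/309)/(1152/103)=127/72
back: M4=127/72
back: M3=28/309−28/103·127/72=-7/18
back: M2=-3−9/28·-7/18=-23/8
back: M1=6−1/3·-23/8=167/24
M: M0=0, M1=167/24, M2=-23/8, M3=-7/18, M4=127/72, M5=0
seg 0: a=4, c=M0/2=0, d=(M1−M0)/(6·1)=167/144, b=Δ0−h0·(2M0+M1)/6=-743/144
seg 1: a=0, c=M1/2=167/48, d=(M2−M1)/(6·2)=-59/72, b=Δ1−h1·(2M1+M2)/6=-121/72
seg 2: a=4, c=M2/2=-23/16, d=(M3−M2)/(6·3)=179/1296, b=Δ2−h2·(2M2+M3)/6=173/72
seg 3: a=2, c=M3/2=-7/36, d=(M4−M3)/(6·3)=155/1296, b=Δ3−h3·(2M3+M4)/6=-359/144
seg 4: a=-4, c=M4/2=127/144, d=(M5−M4)/(6·3)=-127/1296, b=Δ4−h4·(2M4+M5)/6=-31/72
t_q=3/4 → seg 0, τ=3/4; S=4+-743/144·τ+0·τ²+167/144·τ³=1903/3072

  seg 0: a=4 b=-743/144 c=0 d=167/144
  seg 1: a=0 b=-121/72 c=167/48 d=-59/72
  seg 2: a=4 b=173/72 c=-23/16 d=179/1296
  seg 3: a=2 b=-359/144 c=-7/36 d=155/1296
  seg 4: a=-4 b=-31/72 c=127/144 d=-127/1296
S(3/4) = 1903/3072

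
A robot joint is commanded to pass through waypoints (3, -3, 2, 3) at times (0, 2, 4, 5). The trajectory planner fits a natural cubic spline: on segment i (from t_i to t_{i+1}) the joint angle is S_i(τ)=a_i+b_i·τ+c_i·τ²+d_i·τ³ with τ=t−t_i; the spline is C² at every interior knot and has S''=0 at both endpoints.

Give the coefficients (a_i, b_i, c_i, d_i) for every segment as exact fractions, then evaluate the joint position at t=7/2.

  seg 0: a=3 b=-51/11 c=0 d=9/22
  seg 1: a=-3 b=3/11 c=27/11 d=-59/88
  seg 2: a=2 b=45/22 c=-69/44 d=23/44
S(7/2) = 471/704

Δ: Δ0=-3, Δ1=5/2, Δ2=1
row 1: diag=8, rhs=33; c'=1/4, d'=33/8
row 2: denom=6−2·1/4=11/2; d'=(-9−2·33/8)/(11/2)=-69/22
back: M2=-69/22
back: M1=33/8−1/4·-69/22=54/11
M: M0=0, M1=54/11, M2=-69/22, M3=0
seg 0: a=3, c=M0/2=0, d=(M1−M0)/(6·2)=9/22, b=Δ0−h0·(2M0+M1)/6=-51/11
seg 1: a=-3, c=M1/2=27/11, d=(M2−M1)/(6·2)=-59/88, b=Δ1−h1·(2M1+M2)/6=3/11
seg 2: a=2, c=M2/2=-69/44, d=(M3−M2)/(6·1)=23/44, b=Δ2−h2·(2M2+M3)/6=45/22
t_q=7/2 → seg 1, τ=3/2; S=-3+3/11·τ+27/11·τ²+-59/88·τ³=471/704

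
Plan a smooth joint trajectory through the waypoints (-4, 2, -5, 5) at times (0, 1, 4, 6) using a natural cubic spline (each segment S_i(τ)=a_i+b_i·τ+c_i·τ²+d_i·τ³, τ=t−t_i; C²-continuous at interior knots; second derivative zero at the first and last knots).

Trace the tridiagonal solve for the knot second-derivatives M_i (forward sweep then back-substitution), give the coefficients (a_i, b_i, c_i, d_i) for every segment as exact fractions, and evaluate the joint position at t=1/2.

Δ: Δ0=6, Δ1=-7/3, Δ2=5
row 1: diag=8, rhs=-50; c'=3/8, d'=-25/4
row 2: denom=10−3·3/8=71/8; d'=(44−3·-25/4)/(71/8)=502/71
back: M2=502/71
back: M1=-25/4−3/8·502/71=-632/71
M: M0=0, M1=-632/71, M2=502/71, M3=0
seg 0: a=-4, c=M0/2=0, d=(M1−M0)/(6·1)=-316/213, b=Δ0−h0·(2M0+M1)/6=1594/213
seg 1: a=2, c=M1/2=-316/71, d=(M2−M1)/(6·3)=63/71, b=Δ1−h1·(2M1+M2)/6=646/213
seg 2: a=-5, c=M2/2=251/71, d=(M3−M2)/(6·2)=-251/426, b=Δ2−h2·(2M2+M3)/6=61/213
t_q=1/2 → seg 0, τ=1/2; S=-4+1594/213·τ+0·τ²+-316/213·τ³=-63/142

  seg 0: a=-4 b=1594/213 c=0 d=-316/213
  seg 1: a=2 b=646/213 c=-316/71 d=63/71
  seg 2: a=-5 b=61/213 c=251/71 d=-251/426
S(1/2) = -63/142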